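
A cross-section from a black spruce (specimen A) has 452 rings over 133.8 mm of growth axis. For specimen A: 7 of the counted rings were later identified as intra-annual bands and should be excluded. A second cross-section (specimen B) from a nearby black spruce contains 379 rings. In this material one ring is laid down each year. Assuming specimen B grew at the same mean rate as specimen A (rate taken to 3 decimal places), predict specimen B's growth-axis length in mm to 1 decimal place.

114.1 mm

Specimen A: after corrections the count is 452 − 7 = 445 rings.
A: Mean rate = 133.8 mm / 445 years ≈ 0.301 mm per year.
For B, 0.301 mm/year × 379 years = 114.1 mm.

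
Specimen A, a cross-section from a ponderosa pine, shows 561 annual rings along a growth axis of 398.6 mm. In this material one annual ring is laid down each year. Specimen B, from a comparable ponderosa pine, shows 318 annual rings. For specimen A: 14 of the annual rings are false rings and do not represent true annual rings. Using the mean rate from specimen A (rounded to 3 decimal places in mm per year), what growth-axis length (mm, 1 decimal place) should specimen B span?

231.8 mm

Specimen A: correcting the raw count gives 561 − 14 = 547 true annual rings.
A: 398.6 mm over 547 years gives 398.6 / 547 ≈ 0.729 mm per year.
B's length ≈ 0.729 × 318 = 231.8 mm.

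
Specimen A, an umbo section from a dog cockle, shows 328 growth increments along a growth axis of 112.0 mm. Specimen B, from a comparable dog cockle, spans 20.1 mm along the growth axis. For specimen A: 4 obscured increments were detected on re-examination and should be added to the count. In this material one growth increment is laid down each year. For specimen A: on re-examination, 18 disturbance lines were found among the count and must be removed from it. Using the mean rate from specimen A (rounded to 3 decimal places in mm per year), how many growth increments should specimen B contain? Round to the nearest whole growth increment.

56 growth increments

Specimen A: adjusted count: 328 − 18 + 4 = 314 growth increments.
A: Extension rate ≈ 112.0 / 314 = 0.357 mm per year.
For B, 20.1 / 0.357 = 56.30 years ≈ 56 growth increments.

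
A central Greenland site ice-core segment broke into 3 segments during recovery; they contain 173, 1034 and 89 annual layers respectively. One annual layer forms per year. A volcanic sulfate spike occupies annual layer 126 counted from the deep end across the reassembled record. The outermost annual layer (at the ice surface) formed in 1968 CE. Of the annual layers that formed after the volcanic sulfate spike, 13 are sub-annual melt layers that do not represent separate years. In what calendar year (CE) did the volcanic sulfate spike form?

Total annual layers = 173 + 1034 + 89 = 1296.
Between annual layer 126 and the ice surface there are 1296 − 126 = 1170 annual layers.
1170 − 13 false = 1157 true annual layers after the volcanic sulfate spike.
1968 − 1157 = 811 CE.

811 CE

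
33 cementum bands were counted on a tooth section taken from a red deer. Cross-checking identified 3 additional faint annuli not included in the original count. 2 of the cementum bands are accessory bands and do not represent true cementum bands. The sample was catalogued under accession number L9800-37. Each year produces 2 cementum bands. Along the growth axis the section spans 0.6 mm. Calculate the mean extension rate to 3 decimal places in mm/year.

0.035 mm/year

Adjusted count: 33 − 2 + 3 = 34 cementum bands.
34 cementum bands at 2 per year is 34 / 2 = 17 years.
Mean rate = 0.6 mm / 17 years ≈ 0.035 mm/year.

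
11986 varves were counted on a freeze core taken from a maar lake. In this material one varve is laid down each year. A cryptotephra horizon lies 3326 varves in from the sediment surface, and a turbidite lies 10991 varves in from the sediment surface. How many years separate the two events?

7665 years

10991 − 3326 = 7665 varves lie between the two events.
At one varve per year, 7665 years elapsed between them.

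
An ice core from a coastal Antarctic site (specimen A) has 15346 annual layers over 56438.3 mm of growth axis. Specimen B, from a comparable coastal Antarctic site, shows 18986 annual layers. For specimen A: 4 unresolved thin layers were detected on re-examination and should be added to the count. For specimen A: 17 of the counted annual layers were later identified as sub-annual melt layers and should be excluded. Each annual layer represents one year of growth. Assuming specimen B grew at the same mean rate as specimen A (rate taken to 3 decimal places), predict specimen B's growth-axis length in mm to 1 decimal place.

Specimen A: true annual layer count = 15346 − 17 + 4 = 15333.
A: Extension rate ≈ 56438.3 / 15333 = 3.681 mm per year.
For B, 3.681 mm/year × 18986 years = 69887.5 mm.

69887.5 mm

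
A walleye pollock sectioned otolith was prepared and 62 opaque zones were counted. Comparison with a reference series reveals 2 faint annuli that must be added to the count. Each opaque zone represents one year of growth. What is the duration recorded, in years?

True opaque zone count = 62 + 2 = 64.
At one opaque zone per year, that is 64 years.

64 yr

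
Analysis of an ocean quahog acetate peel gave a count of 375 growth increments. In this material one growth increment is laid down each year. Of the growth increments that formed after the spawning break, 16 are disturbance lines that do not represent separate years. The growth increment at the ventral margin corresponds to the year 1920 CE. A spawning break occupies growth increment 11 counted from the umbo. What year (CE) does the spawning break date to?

375 − 11 = 364 growth increments lie beyond the spawning break toward the ventral margin.
Excluding 16 false growth increments: 364 − 16 = 348.
1920 − 348 = 1572 CE.

1572 CE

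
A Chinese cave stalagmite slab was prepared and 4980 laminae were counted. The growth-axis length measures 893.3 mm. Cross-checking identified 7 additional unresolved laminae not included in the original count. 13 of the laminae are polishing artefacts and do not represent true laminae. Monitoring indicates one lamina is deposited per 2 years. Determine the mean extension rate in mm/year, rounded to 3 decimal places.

0.090 mm/year

After corrections the count is 4980 − 13 + 7 = 4974 laminae.
At 2 years per lamina, 4974 × 2 = 9948 years.
893.3 mm over 9948 years gives 893.3 / 9948 ≈ 0.090 mm/year.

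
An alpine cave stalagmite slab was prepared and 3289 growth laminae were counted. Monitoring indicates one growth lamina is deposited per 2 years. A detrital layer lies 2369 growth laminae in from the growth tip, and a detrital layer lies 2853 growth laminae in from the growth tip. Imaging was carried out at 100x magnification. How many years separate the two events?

968 yr

2853 − 2369 = 484 growth laminae lie between the two events.
Multiplying by 2 years per growth lamina: 484 × 2 = 968 years.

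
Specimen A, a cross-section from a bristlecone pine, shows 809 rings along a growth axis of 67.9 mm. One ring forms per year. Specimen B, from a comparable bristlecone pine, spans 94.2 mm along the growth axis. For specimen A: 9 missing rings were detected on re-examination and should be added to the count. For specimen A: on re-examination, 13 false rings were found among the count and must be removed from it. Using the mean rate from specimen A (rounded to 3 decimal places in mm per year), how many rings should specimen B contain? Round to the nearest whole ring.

Specimen A: adjusted count: 809 − 13 + 9 = 805 rings.
A: Mean rate = 67.9 mm / 805 years ≈ 0.084 mm/yr.
B spans 94.2 / 0.084 = 1121.43 years ≈ 1121 rings.

1121 rings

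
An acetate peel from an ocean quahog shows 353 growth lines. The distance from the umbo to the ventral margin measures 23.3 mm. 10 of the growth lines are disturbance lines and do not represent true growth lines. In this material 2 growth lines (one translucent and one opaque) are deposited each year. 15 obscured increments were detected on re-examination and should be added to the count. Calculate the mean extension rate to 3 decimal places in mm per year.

Correcting the raw count gives 353 − 10 + 15 = 358 true growth lines.
Dividing by 2 growth lines per year: 358 / 2 = 179 years.
Mean rate = 23.3 mm / 179 years ≈ 0.130 mm per year.

0.130 mm per year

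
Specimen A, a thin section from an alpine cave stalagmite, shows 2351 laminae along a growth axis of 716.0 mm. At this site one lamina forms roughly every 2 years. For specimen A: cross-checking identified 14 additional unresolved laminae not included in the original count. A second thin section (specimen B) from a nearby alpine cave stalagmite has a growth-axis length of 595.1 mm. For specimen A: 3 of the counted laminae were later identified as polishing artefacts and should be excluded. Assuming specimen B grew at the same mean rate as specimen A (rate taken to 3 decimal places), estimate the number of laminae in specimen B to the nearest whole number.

1958 laminae

Specimen A: adjusted count: 2351 − 3 + 14 = 2362 laminae.
Specimen A: 2362 laminae at 2 years each span 2362 × 2 = 4724 years.
A: 716.0 mm over 4724 years gives 716.0 / 4724 ≈ 0.152 mm/yr.
Specimen B: 595.1 mm / 0.152 mm per year = 3915.13 years; at 2 years per lamina that is 3915.13 / 2 ≈ 1958 laminae.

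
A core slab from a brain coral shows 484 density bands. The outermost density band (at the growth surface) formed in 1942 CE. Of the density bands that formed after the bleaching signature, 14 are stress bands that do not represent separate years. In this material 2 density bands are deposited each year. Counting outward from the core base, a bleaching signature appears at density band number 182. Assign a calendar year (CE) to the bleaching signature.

1798 CE

Between density band 182 and the growth surface there are 484 − 182 = 302 density bands.
Excluding 14 false density bands: 302 − 14 = 288.
With 2 density bands per year, 288 / 2 = 144 years.
Counting back 144 years from 1942 CE places the bleaching signature in 1942 − 144 = 1798 CE.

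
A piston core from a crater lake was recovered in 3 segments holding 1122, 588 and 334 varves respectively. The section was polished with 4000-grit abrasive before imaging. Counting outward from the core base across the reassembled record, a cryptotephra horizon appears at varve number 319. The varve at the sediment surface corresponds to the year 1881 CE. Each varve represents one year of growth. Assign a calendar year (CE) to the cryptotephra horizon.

Total varves = 1122 + 588 + 334 = 2044.
2044 − 319 = 1725 varves lie beyond the cryptotephra horizon toward the sediment surface.
The varve at the sediment surface is 1881 CE, so the cryptotephra horizon dates to 1881 − 1725 = 156 CE.

156 CE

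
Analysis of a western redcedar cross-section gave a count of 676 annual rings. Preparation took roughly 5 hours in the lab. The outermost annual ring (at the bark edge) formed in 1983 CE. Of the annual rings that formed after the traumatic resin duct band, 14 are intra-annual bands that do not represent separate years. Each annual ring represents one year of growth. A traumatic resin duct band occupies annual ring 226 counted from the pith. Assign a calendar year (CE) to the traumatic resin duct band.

1547 CE

Between annual ring 226 and the bark edge there are 676 − 226 = 450 annual rings.
450 − 14 false = 436 true annual rings after the traumatic resin duct band.
The annual ring at the bark edge is 1983 CE, so the traumatic resin duct band dates to 1983 − 436 = 1547 CE.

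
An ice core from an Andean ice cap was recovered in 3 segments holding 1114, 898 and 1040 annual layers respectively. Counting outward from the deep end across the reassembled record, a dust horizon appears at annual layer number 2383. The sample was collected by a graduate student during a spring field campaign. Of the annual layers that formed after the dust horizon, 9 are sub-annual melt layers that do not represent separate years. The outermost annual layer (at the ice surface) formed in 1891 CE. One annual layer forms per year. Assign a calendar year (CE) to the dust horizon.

Total annual layers = 1114 + 898 + 1040 = 3052.
The dust horizon sits at annual layer 2383 from the deep end, so 3052 − 2383 = 669 annual layers formed after it.
669 − 9 false = 660 true annual layers after the dust horizon.
The annual layer at the ice surface is 1891 CE, so the dust horizon dates to 1891 − 660 = 1231 CE.

1231 CE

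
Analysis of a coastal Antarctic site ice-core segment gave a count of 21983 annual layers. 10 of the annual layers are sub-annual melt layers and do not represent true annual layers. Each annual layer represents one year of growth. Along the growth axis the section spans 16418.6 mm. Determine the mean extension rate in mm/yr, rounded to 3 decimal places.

After corrections the count is 21983 − 10 = 21973 annual layers.
Extension rate ≈ 16418.6 / 21973 = 0.747 mm/yr.

0.747 mm/yr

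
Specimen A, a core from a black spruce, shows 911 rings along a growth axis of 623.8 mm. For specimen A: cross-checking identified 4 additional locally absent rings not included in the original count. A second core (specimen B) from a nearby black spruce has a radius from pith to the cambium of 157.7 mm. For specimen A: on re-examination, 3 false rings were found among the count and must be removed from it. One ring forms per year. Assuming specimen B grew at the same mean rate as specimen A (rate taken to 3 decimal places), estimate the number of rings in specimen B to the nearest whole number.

Specimen A: correcting the raw count gives 911 − 3 + 4 = 912 true rings.
A: Extension rate ≈ 623.8 / 912 = 0.684 mm per year.
B spans 157.7 / 0.684 = 230.56 years ≈ 231 rings.

231 rings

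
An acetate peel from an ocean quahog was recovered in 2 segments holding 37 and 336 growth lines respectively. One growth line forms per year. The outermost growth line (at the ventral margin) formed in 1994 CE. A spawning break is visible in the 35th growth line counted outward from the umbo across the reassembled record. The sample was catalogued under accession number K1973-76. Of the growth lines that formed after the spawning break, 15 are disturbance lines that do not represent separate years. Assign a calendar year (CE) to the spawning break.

Total growth lines = 37 + 336 = 373.
The spawning break sits at growth line 35 from the umbo, so 373 − 35 = 338 growth lines formed after it.
338 − 15 false = 323 true growth lines after the spawning break.
The growth line at the ventral margin is 1994 CE, so the spawning break dates to 1994 − 323 = 1671 CE.

1671 CE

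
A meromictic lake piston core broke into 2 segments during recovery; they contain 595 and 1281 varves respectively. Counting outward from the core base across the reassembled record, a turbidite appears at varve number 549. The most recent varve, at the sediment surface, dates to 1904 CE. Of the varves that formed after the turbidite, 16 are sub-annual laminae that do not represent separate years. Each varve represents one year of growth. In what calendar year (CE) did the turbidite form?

Total varves = 595 + 1281 = 1876.
Between varve 549 and the sediment surface there are 1876 − 549 = 1327 varves.
Excluding 16 false varves: 1327 − 16 = 1311.
Counting back 1311 years from 1904 CE places the turbidite in 1904 − 1311 = 593 CE.

593 CE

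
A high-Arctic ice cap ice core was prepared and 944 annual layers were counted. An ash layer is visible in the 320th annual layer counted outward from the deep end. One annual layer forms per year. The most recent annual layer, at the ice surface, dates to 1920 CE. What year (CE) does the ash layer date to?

1296 CE

Between annual layer 320 and the ice surface there are 944 − 320 = 624 annual layers.
The annual layer at the ice surface is 1920 CE, so the ash layer dates to 1920 − 624 = 1296 CE.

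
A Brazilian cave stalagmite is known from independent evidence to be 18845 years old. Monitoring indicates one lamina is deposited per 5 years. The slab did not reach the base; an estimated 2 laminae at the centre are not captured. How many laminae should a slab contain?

3767 laminae

Expected laminae: 18845 / 5 = 3769.
3769 − 2 missed = 3767 laminae expected in the prepared section.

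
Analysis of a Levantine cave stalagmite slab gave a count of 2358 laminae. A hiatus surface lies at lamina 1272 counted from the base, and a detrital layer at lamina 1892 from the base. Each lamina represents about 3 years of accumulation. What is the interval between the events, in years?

1860 years

The two markers are separated by 1892 − 1272 = 620 laminae.
At 3 years per lamina, 620 × 3 = 1860 years.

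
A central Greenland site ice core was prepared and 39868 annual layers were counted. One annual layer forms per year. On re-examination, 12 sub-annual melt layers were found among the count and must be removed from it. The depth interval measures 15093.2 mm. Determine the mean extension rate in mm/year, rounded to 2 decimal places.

True annual layer count = 39868 − 12 = 39856.
15093.2 mm over 39856 years gives 15093.2 / 39856 ≈ 0.38 mm/year.

0.38 mm/year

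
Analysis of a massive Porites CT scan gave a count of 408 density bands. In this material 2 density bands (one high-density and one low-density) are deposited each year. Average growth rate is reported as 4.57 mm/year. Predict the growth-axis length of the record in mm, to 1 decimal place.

932.3 mm

With 2 density bands per year, 408 / 2 = 204 years.
Predicted length = 4.57 mm/year × 204 years = 932.3 mm.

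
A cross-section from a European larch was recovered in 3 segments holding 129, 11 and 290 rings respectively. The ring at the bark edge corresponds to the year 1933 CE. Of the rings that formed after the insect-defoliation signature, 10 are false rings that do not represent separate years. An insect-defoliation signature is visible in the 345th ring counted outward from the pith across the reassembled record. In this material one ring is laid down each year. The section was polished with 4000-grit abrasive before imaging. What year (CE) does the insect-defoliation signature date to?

1858 CE

Total rings = 129 + 11 + 290 = 430.
Between ring 345 and the bark edge there are 430 − 345 = 85 rings.
Excluding 10 false rings: 85 − 10 = 75.
Counting back 75 years from 1933 CE places the insect-defoliation signature in 1933 − 75 = 1858 CE.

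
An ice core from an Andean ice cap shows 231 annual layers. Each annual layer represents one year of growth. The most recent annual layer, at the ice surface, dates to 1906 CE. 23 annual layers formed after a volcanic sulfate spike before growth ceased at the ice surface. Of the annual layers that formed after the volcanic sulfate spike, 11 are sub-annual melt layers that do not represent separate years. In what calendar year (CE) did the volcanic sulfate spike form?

1894 CE

23 annual layers formed after the volcanic sulfate spike.
Excluding 11 false annual layers: 23 − 11 = 12.
The annual layer at the ice surface is 1906 CE, so the volcanic sulfate spike dates to 1906 − 12 = 1894 CE.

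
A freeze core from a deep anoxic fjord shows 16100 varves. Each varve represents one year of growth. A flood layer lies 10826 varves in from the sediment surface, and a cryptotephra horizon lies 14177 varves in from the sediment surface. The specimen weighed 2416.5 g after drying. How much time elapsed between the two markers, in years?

The two markers are separated by 14177 − 10826 = 3351 varves.
At one varve per year, 3351 years elapsed between them.

3351 years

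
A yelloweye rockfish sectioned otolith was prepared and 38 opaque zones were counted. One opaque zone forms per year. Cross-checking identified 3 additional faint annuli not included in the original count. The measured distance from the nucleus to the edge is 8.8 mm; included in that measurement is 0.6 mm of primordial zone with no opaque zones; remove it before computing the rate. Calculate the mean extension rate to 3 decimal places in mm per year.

True opaque zone count = 38 + 3 = 41.
The growth record spans 8.8 − 0.6 = 8.2 mm.
8.2 mm over 41 years gives 8.2 / 41 ≈ 0.200 mm per year.

0.200 mm per year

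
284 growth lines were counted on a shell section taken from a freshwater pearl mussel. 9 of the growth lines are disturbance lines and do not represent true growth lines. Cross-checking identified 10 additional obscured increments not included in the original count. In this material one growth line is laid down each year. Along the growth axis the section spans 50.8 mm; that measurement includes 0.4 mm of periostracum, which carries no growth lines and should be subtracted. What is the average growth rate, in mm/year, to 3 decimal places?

0.177 mm/year

True growth line count = 284 − 9 + 10 = 285.
Removing the 0.4 mm offcut leaves 50.8 − 0.4 = 50.4 mm.
Mean rate = 50.4 mm / 285 years ≈ 0.177 mm/year.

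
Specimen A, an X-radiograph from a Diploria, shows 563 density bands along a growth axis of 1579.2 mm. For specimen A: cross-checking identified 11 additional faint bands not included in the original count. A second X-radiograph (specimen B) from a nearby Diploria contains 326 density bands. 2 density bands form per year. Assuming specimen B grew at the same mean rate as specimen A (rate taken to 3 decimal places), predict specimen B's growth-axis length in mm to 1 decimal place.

Specimen A: true density band count = 563 + 11 = 574.
Specimen A: with 2 density bands per year, 574 / 2 = 287 years.
A: 1579.2 mm over 287 years gives 1579.2 / 287 ≈ 5.502 mm/year.
Specimen B: 326 density bands at 2 per year is 326 / 2 = 163 years. Length of B = 5.502 × 163 = 896.8 mm.

896.8 mm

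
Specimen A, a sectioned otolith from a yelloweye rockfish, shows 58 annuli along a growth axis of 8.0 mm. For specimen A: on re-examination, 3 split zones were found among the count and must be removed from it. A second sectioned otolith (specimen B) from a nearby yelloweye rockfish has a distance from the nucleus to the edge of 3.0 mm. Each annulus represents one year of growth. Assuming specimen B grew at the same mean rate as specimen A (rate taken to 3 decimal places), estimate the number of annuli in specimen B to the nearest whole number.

Specimen A: adjusted count: 58 − 3 = 55 annuli.
A: Mean rate = 8.0 mm / 55 years ≈ 0.145 mm per year.
Specimen B: 3.0 mm / 0.145 mm per year = 20.69 years ≈ 21 annuli.

21 annuli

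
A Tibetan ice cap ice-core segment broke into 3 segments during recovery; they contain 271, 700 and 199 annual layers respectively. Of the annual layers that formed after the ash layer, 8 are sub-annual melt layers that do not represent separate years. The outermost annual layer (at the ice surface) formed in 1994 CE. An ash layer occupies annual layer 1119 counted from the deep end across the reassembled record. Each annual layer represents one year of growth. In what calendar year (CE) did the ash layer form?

Total annual layers = 271 + 700 + 199 = 1170.
The ash layer sits at annual layer 1119 from the deep end, so 1170 − 1119 = 51 annual layers formed after it.
51 − 8 false = 43 true annual layers after the ash layer.
The annual layer at the ice surface is 1994 CE, so the ash layer dates to 1994 − 43 = 1951 CE.

1951 CE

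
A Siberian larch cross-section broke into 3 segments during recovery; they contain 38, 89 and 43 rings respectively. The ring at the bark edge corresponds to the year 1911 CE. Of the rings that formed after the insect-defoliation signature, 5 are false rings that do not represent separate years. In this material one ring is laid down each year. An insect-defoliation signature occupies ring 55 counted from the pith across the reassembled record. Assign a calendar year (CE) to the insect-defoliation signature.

1801 CE

Total rings = 38 + 89 + 43 = 170.
The insect-defoliation signature sits at ring 55 from the pith, so 170 − 55 = 115 rings formed after it.
115 − 5 false = 110 true rings after the insect-defoliation signature.
Counting back 110 years from 1911 CE places the insect-defoliation signature in 1911 − 110 = 1801 CE.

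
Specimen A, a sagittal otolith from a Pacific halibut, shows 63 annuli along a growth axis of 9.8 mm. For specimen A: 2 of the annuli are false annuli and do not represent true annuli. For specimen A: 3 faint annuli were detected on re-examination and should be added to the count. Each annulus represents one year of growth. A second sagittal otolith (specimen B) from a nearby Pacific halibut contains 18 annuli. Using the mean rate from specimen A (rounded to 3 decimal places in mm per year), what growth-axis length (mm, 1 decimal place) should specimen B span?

2.8 mm

Specimen A: adjusted count: 63 − 2 + 3 = 64 annuli.
A: Mean rate = 9.8 mm / 64 years ≈ 0.153 mm/year.
Length of B = 0.153 × 18 = 2.8 mm.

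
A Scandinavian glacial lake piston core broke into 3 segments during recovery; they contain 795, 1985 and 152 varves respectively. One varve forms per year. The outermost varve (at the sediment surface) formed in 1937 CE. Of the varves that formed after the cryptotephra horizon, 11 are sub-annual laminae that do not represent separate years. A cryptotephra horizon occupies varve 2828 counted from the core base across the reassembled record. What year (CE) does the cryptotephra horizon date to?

Total varves = 795 + 1985 + 152 = 2932.
2932 − 2828 = 104 varves lie beyond the cryptotephra horizon toward the sediment surface.
Excluding 11 false varves: 104 − 11 = 93.
The varve at the sediment surface is 1937 CE, so the cryptotephra horizon dates to 1937 − 93 = 1844 CE.

1844 CE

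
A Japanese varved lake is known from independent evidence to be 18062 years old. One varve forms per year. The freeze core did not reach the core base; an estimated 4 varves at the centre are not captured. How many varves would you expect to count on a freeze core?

At one varve per year, 18062 years correspond to 18062 varves.
Subtracting the 4 varves not captured gives 18062 − 4 = 18058 varves in the record.

18058 varves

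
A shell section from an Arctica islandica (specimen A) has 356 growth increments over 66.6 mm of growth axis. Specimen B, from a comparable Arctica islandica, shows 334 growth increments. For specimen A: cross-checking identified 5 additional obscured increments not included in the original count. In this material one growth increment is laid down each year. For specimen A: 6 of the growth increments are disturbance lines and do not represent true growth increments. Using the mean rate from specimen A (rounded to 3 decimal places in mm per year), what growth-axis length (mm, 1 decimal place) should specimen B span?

62.8 mm

Specimen A: adjusted count: 356 − 6 + 5 = 355 growth increments.
A: Mean rate = 66.6 mm / 355 years ≈ 0.188 mm/yr.
B's length ≈ 0.188 × 334 = 62.8 mm.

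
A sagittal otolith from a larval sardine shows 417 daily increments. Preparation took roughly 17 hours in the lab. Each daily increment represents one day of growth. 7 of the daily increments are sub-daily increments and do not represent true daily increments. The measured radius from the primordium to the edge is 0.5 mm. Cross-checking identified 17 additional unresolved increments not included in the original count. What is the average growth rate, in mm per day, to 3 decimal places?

Correcting the raw count gives 417 − 7 + 17 = 427 true daily increments.
Mean rate = 0.5 mm / 427 days ≈ 0.001 mm per day.

0.001 mm per day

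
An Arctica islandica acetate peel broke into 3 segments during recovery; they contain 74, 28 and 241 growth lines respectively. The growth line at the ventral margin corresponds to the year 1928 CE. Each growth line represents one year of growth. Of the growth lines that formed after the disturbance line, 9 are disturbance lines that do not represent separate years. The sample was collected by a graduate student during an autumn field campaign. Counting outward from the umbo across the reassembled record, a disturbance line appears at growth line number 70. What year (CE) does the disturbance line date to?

Total growth lines = 74 + 28 + 241 = 343.
343 − 70 = 273 growth lines lie beyond the disturbance line toward the ventral margin.
273 − 9 false = 264 true growth lines after the disturbance line.
1928 − 264 = 1664 CE.

1664 CE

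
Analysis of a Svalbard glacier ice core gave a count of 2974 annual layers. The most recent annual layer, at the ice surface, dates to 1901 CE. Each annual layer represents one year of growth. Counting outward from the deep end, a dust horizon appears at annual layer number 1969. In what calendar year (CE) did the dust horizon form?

Between annual layer 1969 and the ice surface there are 2974 − 1969 = 1005 annual layers.
Counting back 1005 years from 1901 CE places the dust horizon in 1901 − 1005 = 896 CE.

896 CE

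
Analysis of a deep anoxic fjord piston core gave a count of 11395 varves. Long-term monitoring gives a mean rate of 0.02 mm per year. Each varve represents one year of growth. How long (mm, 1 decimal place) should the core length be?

227.9 mm

The record spans 11395 years at 0.02 mm per year.
Predicted length = 0.02 mm/year × 11395 years = 227.9 mm.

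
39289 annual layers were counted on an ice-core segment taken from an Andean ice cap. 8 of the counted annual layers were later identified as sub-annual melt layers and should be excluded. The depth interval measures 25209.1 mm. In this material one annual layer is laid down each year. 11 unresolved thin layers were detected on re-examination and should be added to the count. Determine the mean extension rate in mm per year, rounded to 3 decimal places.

Adjusted count: 39289 − 8 + 11 = 39292 annual layers.
25209.1 mm over 39292 years gives 25209.1 / 39292 ≈ 0.642 mm per year.

0.642 mm per year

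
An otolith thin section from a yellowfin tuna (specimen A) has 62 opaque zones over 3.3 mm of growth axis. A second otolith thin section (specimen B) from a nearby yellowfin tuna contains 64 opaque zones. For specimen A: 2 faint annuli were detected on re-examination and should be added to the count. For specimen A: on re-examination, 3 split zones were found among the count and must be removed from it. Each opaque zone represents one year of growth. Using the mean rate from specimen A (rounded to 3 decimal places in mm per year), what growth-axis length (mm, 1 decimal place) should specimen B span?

Specimen A: adjusted count: 62 − 3 + 2 = 61 opaque zones.
A: Mean rate = 3.3 mm / 61 years ≈ 0.054 mm per year.
B's length ≈ 0.054 × 64 = 3.5 mm.

3.5 mm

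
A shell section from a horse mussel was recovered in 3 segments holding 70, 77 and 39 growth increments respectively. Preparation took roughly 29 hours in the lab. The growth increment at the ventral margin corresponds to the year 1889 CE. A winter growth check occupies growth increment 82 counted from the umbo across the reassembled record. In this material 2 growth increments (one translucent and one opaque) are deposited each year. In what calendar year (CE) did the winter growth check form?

Total growth increments = 70 + 77 + 39 = 186.
Between growth increment 82 and the ventral margin there are 186 − 82 = 104 growth increments.
With 2 growth increments per year, 104 / 2 = 52 years.
The growth increment at the ventral margin is 1889 CE, so the winter growth check dates to 1889 − 52 = 1837 CE.

1837 CE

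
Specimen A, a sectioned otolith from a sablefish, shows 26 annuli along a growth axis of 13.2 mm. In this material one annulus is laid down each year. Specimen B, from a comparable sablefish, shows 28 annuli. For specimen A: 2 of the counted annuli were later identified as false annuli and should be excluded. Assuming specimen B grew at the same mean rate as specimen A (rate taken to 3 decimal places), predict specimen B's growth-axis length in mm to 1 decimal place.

Specimen A: correcting the raw count gives 26 − 2 = 24 true annuli.
A: 13.2 mm over 24 years gives 13.2 / 24 ≈ 0.550 mm per year.
Length of B = 0.550 × 28 = 15.4 mm.

15.4 mm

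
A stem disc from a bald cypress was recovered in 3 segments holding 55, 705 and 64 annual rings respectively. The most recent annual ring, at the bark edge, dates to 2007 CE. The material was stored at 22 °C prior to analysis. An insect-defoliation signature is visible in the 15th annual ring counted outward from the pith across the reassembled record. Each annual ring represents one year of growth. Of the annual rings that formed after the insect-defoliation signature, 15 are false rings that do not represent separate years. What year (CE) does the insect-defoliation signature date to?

Total annual rings = 55 + 705 + 64 = 824.
824 − 15 = 809 annual rings lie beyond the insect-defoliation signature toward the bark edge.
809 − 15 false = 794 true annual rings after the insect-defoliation signature.
The annual ring at the bark edge is 2007 CE, so the insect-defoliation signature dates to 2007 − 794 = 1213 CE.

1213 CE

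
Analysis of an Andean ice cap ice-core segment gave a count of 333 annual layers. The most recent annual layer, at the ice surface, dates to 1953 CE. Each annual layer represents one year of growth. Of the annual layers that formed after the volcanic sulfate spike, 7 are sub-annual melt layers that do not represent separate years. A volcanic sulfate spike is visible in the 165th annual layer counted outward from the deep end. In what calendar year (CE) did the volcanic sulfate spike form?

1792 CE

The volcanic sulfate spike sits at annual layer 165 from the deep end, so 333 − 165 = 168 annual layers formed after it.
Excluding 7 false annual layers: 168 − 7 = 161.
The annual layer at the ice surface is 1953 CE, so the volcanic sulfate spike dates to 1953 − 161 = 1792 CE.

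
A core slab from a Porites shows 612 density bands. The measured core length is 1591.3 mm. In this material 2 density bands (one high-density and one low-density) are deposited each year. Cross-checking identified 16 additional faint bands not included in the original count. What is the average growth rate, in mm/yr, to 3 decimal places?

5.068 mm/yr

Correcting the raw count gives 612 + 16 = 628 true density bands.
Dividing by 2 density bands per year: 628 / 2 = 314 years.
1591.3 mm over 314 years gives 1591.3 / 314 ≈ 5.068 mm/yr.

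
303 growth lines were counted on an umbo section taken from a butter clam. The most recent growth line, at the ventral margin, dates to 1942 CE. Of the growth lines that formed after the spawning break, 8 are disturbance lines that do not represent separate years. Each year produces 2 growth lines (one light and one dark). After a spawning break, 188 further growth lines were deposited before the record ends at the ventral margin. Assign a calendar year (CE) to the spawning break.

1852 CE

188 growth lines post-date the spawning break.
Removing the 8 false growth lines leaves 188 − 8 = 180 true growth lines beyond the spawning break.
180 growth lines at 2 per year is 180 / 2 = 90 years.
Counting back 90 years from 1942 CE places the spawning break in 1942 − 90 = 1852 CE.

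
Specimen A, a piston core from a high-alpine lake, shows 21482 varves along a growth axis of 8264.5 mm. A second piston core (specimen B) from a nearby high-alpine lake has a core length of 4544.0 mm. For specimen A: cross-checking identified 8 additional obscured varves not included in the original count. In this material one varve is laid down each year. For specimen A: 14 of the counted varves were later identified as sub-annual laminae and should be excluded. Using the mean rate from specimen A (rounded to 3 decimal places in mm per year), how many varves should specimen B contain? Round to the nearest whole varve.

11803 varves

Specimen A: correcting the raw count gives 21482 − 14 + 8 = 21476 true varves.
A: Mean rate = 8264.5 mm / 21476 years ≈ 0.385 mm/yr.
For B, 4544.0 / 0.385 = 11802.60 years ≈ 11803 varves.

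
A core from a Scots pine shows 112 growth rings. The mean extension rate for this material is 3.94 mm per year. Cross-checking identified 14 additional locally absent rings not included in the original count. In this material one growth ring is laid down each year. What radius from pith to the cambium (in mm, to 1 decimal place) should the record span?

True growth ring count = 112 + 14 = 126.
Predicted length = 3.94 mm/year × 126 years = 496.4 mm.

496.4 mm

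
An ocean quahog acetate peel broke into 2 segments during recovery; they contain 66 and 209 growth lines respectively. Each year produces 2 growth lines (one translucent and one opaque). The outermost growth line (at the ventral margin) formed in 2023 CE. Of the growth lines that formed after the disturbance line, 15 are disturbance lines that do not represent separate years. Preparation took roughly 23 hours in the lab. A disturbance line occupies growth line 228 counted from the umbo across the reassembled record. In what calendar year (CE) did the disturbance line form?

2007 CE

Total growth lines = 66 + 209 = 275.
The disturbance line sits at growth line 228 from the umbo, so 275 − 228 = 47 growth lines formed after it.
Excluding 15 false growth lines: 47 − 15 = 32.
32 growth lines at 2 per year is 32 / 2 = 16 years.
2023 − 16 = 2007 CE.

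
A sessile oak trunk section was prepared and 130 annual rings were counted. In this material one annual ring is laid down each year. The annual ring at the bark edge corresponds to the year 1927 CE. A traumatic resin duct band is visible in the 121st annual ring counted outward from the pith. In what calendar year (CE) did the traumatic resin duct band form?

1918 CE

130 − 121 = 9 annual rings lie beyond the traumatic resin duct band toward the bark edge.
The annual ring at the bark edge is 1927 CE, so the traumatic resin duct band dates to 1927 − 9 = 1918 CE.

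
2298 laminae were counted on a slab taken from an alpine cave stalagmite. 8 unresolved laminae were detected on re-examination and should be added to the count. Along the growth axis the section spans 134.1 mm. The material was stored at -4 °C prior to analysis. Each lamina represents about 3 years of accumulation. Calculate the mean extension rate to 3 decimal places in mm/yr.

0.019 mm/yr

True lamina count = 2298 + 8 = 2306.
Multiplying by 3 years per lamina: 2306 × 3 = 6918 years.
134.1 mm over 6918 years gives 134.1 / 6918 ≈ 0.019 mm/yr.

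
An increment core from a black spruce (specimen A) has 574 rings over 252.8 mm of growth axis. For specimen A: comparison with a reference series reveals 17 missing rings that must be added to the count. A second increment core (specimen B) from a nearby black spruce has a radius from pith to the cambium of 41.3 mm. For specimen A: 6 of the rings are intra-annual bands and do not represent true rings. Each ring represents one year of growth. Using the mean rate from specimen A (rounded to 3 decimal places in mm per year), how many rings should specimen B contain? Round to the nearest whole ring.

96 rings

Specimen A: after corrections the count is 574 − 6 + 17 = 585 rings.
A: Extension rate ≈ 252.8 / 585 = 0.432 mm/year.
For B, 41.3 / 0.432 = 95.60 years ≈ 96 rings.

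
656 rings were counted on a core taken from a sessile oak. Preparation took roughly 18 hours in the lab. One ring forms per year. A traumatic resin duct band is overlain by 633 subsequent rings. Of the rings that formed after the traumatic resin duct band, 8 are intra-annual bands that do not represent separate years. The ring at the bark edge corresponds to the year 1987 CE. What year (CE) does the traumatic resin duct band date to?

1362 CE

633 rings post-date the traumatic resin duct band.
Removing the 8 false rings leaves 633 − 8 = 625 true rings beyond the traumatic resin duct band.
1987 − 625 = 1362 CE.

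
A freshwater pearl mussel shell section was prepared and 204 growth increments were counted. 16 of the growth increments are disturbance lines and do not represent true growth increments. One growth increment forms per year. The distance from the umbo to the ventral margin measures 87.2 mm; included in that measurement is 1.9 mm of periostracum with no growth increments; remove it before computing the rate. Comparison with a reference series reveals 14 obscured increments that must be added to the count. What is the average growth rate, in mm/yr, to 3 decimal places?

0.422 mm/yr

Adjusted count: 204 − 16 + 14 = 202 growth increments.
The growth record spans 87.2 − 1.9 = 85.3 mm.
85.3 mm over 202 years gives 85.3 / 202 ≈ 0.422 mm/yr.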